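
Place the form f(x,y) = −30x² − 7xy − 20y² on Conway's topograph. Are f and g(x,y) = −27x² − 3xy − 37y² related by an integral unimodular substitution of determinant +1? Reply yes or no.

D₁ = -2351, D₂ = -3987
discriminants differ ⇒ not SL₂(ℤ)-equivalent

no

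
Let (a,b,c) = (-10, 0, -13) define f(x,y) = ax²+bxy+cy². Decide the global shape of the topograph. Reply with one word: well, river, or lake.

D = b²−4ac = 0² − 4·(-10)·(-13) = -520
D < 0 ⇒ definite ⇒ every region one sign ⇒ single well

well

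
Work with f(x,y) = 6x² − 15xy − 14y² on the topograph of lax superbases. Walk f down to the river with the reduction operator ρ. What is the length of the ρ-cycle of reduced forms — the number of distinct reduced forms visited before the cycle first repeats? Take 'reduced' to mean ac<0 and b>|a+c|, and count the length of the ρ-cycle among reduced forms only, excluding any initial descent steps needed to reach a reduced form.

D = 561, ⌊√D⌋ = 23
descent: ρ → (-14,15,6)  [lands on river]
river: ρ → (6,21,-5)
river: ρ → (-5,19,10)
river: ρ → (10,21,-3)
river: ρ → (-3,21,10)
river: ρ → (10,19,-5)
river: ρ → (-5,21,6)
river: ρ → (6,15,-14)
river: ρ → (-14,13,7)
river: ρ → (7,15,-12)
river: ρ → (-12,9,10)
river: ρ → (10,11,-11)
river: ρ → (-11,11,10)
river: ρ → (10,9,-12)
river: ρ → (-12,15,7)
river: ρ → (7,13,-14)
ρ-cycle length = 16 (tail of 1 descent step not counted)

16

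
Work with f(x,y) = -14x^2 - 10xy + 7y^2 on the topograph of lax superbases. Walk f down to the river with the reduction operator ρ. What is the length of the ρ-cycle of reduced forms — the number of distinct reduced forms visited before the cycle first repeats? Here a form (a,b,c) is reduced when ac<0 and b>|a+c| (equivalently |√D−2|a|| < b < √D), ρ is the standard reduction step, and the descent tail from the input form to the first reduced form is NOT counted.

D = 492, ⌊√D⌋ = 22
descent: ρ → (7,10,-14)  [lands on river]
river: ρ → (-14,18,3)
river: ρ → (3,18,-14)
river: ρ → (-14,10,7)
river: ρ → (7,18,-6)
river: ρ → (-6,18,7)
ρ-cycle length = 6 (tail of 1 descent step not counted)

6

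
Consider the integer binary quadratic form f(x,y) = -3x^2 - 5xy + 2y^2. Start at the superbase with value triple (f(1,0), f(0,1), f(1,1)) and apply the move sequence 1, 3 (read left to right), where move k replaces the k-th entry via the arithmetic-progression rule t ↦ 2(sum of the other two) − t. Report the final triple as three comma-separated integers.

start (-3,2,-6) = (f(1,0),f(0,1),f(1,1))
replace slot 1: 2·(2+(-6)) − (-3) = -5 → (-5,2,-6)
replace slot 3: 2·((-5)+2) − (-6) = 0 → (-5,2,0)

-5,2,0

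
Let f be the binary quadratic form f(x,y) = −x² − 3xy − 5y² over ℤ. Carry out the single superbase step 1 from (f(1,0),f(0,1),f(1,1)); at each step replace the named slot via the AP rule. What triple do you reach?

start (-1,-5,-9) = (f(1,0),f(0,1),f(1,1))
replace slot 1: 2·((-5)+(-9)) − (-1) = -27 → (-27,-5,-9)

-27,-5,-9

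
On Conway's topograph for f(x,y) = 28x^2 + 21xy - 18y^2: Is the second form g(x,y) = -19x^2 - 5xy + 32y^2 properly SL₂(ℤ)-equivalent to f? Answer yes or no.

D₁ = 2457, D₂ = 2457
river cycle of f (length 20): (-18, 15, 31), (31, 47, -2), (-2, 49, 7), (7, 49, -2), (-2, 47, 31), (31, 15, -18), (-18, 21, 28), (28, 35, -11), (-11, 31, 34), (34, 37, -8), … (10 more)
river cycle of g (length 20): (-19, 33, 18), (18, 39, -13), (-13, 39, 18), (18, 33, -19), (-19, 43, 8), (8, 37, -34), (-34, 31, 11), (11, 35, -28), (-28, 21, 18), (18, 15, -31), … (10 more)
cycles differ ⇒ inequivalent

no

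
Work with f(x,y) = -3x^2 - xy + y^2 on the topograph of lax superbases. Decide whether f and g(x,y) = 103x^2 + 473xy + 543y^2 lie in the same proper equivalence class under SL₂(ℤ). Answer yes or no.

D₁ = 13, D₂ = 13
river cycle of f (length 2): (1, 3, -1), (-1, 3, 1)
river cycle of g (length 2): (1, 3, -1), (-1, 3, 1)
cycles coincide ⇒ equivalent

yes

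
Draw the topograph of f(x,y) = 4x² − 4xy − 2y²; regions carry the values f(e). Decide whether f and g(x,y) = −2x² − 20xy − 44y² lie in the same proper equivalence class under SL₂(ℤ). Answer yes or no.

D₁ = 48, D₂ = 48
river cycle of f (length 2): (-2, 4, 4), (4, 4, -2)
river cycle of g (length 2): (-2, 4, 4), (4, 4, -2)
cycles coincide ⇒ equivalent

yes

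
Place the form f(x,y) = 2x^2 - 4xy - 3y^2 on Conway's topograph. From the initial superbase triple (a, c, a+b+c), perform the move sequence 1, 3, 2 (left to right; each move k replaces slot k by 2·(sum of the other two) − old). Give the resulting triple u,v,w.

start (2,-3,-5) = (f(1,0),f(0,1),f(1,1))
replace slot 1: 2·((-3)+(-5)) − 2 = -18 → (-18,-3,-5)
replace slot 3: 2·((-18)+(-3)) − (-5) = -37 → (-18,-3,-37)
replace slot 2: 2·((-18)+(-37)) − (-3) = -107 → (-18,-107,-37)

-18,-107,-37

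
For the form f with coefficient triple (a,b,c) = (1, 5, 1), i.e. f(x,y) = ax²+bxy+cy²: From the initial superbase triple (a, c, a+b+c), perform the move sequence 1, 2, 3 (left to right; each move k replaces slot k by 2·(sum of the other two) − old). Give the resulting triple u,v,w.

start (1,1,7) = (f(1,0),f(0,1),f(1,1))
replace slot 1: 2·(1+7) − 1 = 15 → (15,1,7)
replace slot 2: 2·(15+7) − 1 = 43 → (15,43,7)
replace slot 3: 2·(15+43) − 7 = 109 → (15,43,109)

15,43,109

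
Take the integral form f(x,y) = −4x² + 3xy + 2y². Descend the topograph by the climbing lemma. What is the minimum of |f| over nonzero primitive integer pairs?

river: ρ → (2,5,-2)
river: ρ → (-2,3,4)
river: ρ → (4,5,-1)
river: ρ → (-1,5,4)
river: ρ → (4,3,-2)
river: ρ → (-2,5,2)
river: ρ → (2,3,-4)
river: ρ → (-4,5,1)
river: ρ → (1,5,-4)
river: ρ → (-4,3,2)
closes: descent 0, river 10
min |a| on river = 1

1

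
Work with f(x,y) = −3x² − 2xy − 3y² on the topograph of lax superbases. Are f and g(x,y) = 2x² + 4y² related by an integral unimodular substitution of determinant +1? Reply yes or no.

D₁ = -32, D₂ = -32
f is negative-definite; reduce −f:
−f: reduced (well bottom): (3,2,3) with a≤c, −a<b≤a
flip sign back: reduced form of f is (-3,-2,-3)
g: reduced (well bottom): (2,0,4) with a≤c, −a<b≤a
reduced forms (-3, -2, -3) vs (2, 0, 4) ⇒ inequivalent

no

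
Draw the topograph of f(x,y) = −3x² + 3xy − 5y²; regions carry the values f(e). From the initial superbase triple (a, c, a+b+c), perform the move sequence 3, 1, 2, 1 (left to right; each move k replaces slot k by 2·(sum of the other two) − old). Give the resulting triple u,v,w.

start (-3,-5,-5) = (f(1,0),f(0,1),f(1,1))
replace slot 3: 2·((-3)+(-5)) − (-5) = -11 → (-3,-5,-11)
replace slot 1: 2·((-5)+(-11)) − (-3) = -29 → (-29,-5,-11)
replace slot 2: 2·((-29)+(-11)) − (-5) = -75 → (-29,-75,-11)
replace slot 1: 2·((-75)+(-11)) − (-29) = -143 → (-143,-75,-11)

-143,-75,-11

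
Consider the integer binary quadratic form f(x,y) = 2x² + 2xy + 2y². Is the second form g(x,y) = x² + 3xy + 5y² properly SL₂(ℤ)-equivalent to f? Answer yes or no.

D₁ = -12, D₂ = -11
discriminants differ ⇒ not SL₂(ℤ)-equivalent

no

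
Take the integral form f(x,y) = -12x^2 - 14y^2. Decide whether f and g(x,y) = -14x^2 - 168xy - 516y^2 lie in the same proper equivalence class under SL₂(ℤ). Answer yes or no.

D₁ = -672, D₂ = -672
f is negative-definite; reduce −f:
−f: reduced (well bottom): (12,0,14) with a≤c, −a<b≤a
flip sign back: reduced form of f is (-12,0,-14)
g is negative-definite; reduce −g:
−g: translate: b→0 (≡168 mod 28), so (14,168,516)→(14,0,12)
−g: flip: (14,0,12)→(12,0,14)
−g: reduced (well bottom): (12,0,14) with a≤c, −a<b≤a
flip sign back: reduced form of g is (-12,0,-14)
reduced forms (-12, 0, -14) vs (-12, 0, -14) ⇒ equivalent

yes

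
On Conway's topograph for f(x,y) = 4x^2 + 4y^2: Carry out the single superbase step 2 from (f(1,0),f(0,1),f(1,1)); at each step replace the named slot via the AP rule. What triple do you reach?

start (4,4,8) = (f(1,0),f(0,1),f(1,1))
replace slot 2: 2·(4+8) − 4 = 20 → (4,20,8)

4,20,8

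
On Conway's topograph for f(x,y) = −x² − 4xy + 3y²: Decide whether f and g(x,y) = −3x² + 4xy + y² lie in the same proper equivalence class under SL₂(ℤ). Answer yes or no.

D₁ = 28, D₂ = 28
river cycle of f (length 4): (3, 4, -1), (-1, 4, 3), (3, 2, -2), (-2, 2, 3)
river cycle of g (length 4): (1, 4, -3), (-3, 2, 2), (2, 2, -3), (-3, 4, 1)
cycles differ ⇒ inequivalent

no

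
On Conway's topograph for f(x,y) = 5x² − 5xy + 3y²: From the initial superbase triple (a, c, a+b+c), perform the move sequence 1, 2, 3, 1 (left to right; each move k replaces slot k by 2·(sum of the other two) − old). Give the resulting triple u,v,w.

start (5,3,3) = (f(1,0),f(0,1),f(1,1))
replace slot 1: 2·(3+3) − 5 = 7 → (7,3,3)
replace slot 2: 2·(7+3) − 3 = 17 → (7,17,3)
replace slot 3: 2·(7+17) − 3 = 45 → (7,17,45)
replace slot 1: 2·(17+45) − 7 = 117 → (117,17,45)

117,17,45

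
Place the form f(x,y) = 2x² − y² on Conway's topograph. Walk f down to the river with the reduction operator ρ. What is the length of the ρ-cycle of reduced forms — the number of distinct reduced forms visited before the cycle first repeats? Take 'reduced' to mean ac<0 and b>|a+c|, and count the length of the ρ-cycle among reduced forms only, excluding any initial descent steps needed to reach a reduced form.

D = 8, ⌊√D⌋ = 2
descent: ρ → (-1,2,1)  [lands on river]
river: ρ → (1,2,-1)
ρ-cycle length = 2 (tail of 1 descent step not counted)

2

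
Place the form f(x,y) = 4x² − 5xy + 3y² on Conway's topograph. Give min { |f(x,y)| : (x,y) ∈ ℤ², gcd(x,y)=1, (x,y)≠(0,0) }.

translate: b→3 (≡-5 mod 8), so (4,-5,3)→(4,3,2)
flip: (4,3,2)→(2,-3,4)
translate: b→1 (≡-3 mod 4), so (2,-3,4)→(2,1,3)
reduced (well bottom): (2,1,3) with a≤c, −a<b≤a
well minimum = a = 2

2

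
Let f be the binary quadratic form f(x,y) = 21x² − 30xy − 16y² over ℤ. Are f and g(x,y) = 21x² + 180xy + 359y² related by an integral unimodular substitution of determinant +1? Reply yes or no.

D₁ = 2244, D₂ = 2244
river cycle of f (length 14): (-16, 30, 21), (21, 12, -25), (-25, 38, 8), (8, 42, -15), (-15, 18, 32), (32, 46, -1), (-1, 46, 32), (32, 18, -15), (-15, 42, 8), (8, 38, -25), … (4 more)
river cycle of g (length 14): (21, 12, -25), (-25, 38, 8), (8, 42, -15), (-15, 18, 32), (32, 46, -1), (-1, 46, 32), (32, 18, -15), (-15, 42, 8), (8, 38, -25), (-25, 12, 21), … (4 more)
cycles coincide ⇒ equivalent

yes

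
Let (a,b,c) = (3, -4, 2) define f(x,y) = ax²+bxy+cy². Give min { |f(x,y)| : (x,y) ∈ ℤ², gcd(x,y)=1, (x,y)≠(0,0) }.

translate: b→2 (≡-4 mod 6), so (3,-4,2)→(3,2,1)
flip: (3,2,1)→(1,-2,3)
translate: b→0 (≡-2 mod 2), so (1,-2,3)→(1,0,2)
reduced (well bottom): (1,0,2) with a≤c, −a<b≤a
well minimum = a = 1

1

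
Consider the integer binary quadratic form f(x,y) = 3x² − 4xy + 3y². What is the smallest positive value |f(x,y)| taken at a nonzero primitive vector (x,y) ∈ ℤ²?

translate: b→2 (≡-4 mod 6), so (3,-4,3)→(3,2,2)
flip: (3,2,2)→(2,-2,3)
translate: b→2 (≡-2 mod 4), so (2,-2,3)→(2,2,3)
reduced (well bottom): (2,2,3) with a≤c, −a<b≤a
well minimum = a = 2

2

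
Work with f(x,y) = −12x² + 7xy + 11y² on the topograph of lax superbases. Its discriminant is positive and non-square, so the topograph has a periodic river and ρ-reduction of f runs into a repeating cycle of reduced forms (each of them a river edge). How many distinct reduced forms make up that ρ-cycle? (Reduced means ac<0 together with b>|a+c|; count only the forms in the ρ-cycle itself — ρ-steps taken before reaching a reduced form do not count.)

D = 577, ⌊√D⌋ = 24
river: ρ → (11,15,-8)
river: ρ → (-8,17,9)
river: ρ → (9,19,-6)
river: ρ → (-6,17,12)
river: ρ → (12,7,-11)
river: ρ → (-11,15,8)
river: ρ → (8,17,-9)
river: ρ → (-9,19,6)
river: ρ → (6,17,-12)
river: ρ → (-12,7,11)
ρ-cycle length = 10 (tail of 0 descent steps not counted)

10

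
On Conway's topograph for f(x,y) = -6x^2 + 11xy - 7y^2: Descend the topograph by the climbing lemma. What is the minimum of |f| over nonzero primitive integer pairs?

translate: b→1 (≡-11 mod 12), so (6,-11,7)→(6,1,2)
flip: (6,1,2)→(2,-1,6)
reduced (well bottom): (2,-1,6) with a≤c, −a<b≤a
well minimum |f| = |-2| = 2 (negative-definite)

2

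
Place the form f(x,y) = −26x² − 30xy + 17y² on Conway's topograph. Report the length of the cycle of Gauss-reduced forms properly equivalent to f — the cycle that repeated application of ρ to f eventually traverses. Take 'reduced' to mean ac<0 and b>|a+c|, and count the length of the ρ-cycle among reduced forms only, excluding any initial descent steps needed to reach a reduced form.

D = 2668, ⌊√D⌋ = 51
descent: ρ → (17,30,-26)  [lands on river]
river: ρ → (-26,22,21)
river: ρ → (21,20,-27)
river: ρ → (-27,34,14)
river: ρ → (14,50,-3)
river: ρ → (-3,46,46)
river: ρ → (46,46,-3)
river: ρ → (-3,50,14)
river: ρ → (14,34,-27)
river: ρ → (-27,20,21)
river: ρ → (21,22,-26)
river: ρ → (-26,30,17)
river: ρ → (17,38,-18)
river: ρ → (-18,34,21)
river: ρ → (21,50,-2)
river: ρ → (-2,50,21)
river: ρ → (21,34,-18)
river: ρ → (-18,38,17)
ρ-cycle length = 18 (tail of 1 descent step not counted)

18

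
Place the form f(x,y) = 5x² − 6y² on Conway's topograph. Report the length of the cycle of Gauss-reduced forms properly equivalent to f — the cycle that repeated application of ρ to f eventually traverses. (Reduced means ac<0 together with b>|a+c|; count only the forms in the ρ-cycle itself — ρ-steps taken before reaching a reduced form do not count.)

D = 120, ⌊√D⌋ = 10
descent: ρ → (-6,0,5)
descent: ρ → (5,10,-1)  [lands on river]
river: ρ → (-1,10,5)
ρ-cycle length = 2 (tail of 2 descent steps not counted)

2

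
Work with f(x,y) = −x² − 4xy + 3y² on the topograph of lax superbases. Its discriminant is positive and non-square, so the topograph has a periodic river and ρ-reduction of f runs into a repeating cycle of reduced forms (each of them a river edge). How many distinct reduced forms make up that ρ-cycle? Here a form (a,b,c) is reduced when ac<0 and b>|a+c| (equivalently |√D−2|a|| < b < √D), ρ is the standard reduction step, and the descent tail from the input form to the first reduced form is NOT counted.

D = 28, ⌊√D⌋ = 5
descent: ρ → (3,4,-1)  [lands on river]
river: ρ → (-1,4,3)
river: ρ → (3,2,-2)
river: ρ → (-2,2,3)
ρ-cycle length = 4 (tail of 1 descent step not counted)

4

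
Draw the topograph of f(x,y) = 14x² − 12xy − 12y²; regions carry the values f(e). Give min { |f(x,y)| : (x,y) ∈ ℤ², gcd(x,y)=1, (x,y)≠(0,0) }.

descent: ρ → (-12,12,14)  [lands on river]
river: ρ → (14,16,-10)
river: ρ → (-10,24,6)
river: ρ → (6,24,-10)
river: ρ → (-10,16,14)
river: ρ → (14,12,-12)
closes: descent 1, river 6
min |a| on river = 6

6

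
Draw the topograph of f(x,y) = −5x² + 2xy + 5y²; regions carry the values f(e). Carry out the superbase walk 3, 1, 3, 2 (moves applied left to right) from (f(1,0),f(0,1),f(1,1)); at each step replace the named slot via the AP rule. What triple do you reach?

start (-5,5,2) = (f(1,0),f(0,1),f(1,1))
replace slot 3: 2·((-5)+5) − 2 = -2 → (-5,5,-2)
replace slot 1: 2·(5+(-2)) − (-5) = 11 → (11,5,-2)
replace slot 3: 2·(11+5) − (-2) = 34 → (11,5,34)
replace slot 2: 2·(11+34) − 5 = 85 → (11,85,34)

11,85,34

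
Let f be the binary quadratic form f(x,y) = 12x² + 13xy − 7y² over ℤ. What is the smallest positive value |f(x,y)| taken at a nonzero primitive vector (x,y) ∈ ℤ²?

river: ρ → (-7,15,10)
river: ρ → (10,5,-12)
river: ρ → (-12,19,3)
river: ρ → (3,17,-18)
river: ρ → (-18,19,2)
river: ρ → (2,21,-8)
river: ρ → (-8,11,12)
river: ρ → (12,13,-7)
closes: descent 0, river 8
min |a| on river = 2

2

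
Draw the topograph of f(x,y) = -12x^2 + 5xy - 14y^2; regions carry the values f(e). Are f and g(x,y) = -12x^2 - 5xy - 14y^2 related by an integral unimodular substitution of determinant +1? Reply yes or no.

D₁ = -647, D₂ = -647
f is negative-definite; reduce −f:
−f: reduced (well bottom): (12,-5,14) with a≤c, −a<b≤a
flip sign back: reduced form of f is (-12,5,-14)
g is negative-definite; reduce −g:
−g: reduced (well bottom): (12,5,14) with a≤c, −a<b≤a
flip sign back: reduced form of g is (-12,-5,-14)
reduced forms (-12, 5, -14) vs (-12, -5, -14) ⇒ inequivalent

no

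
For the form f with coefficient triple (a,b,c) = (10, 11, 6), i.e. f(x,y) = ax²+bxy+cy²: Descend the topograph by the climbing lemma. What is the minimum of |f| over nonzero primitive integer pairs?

translate: b→-9 (≡11 mod 20), so (10,11,6)→(10,-9,5)
flip: (10,-9,5)→(5,9,10)
translate: b→-1 (≡9 mod 10), so (5,9,10)→(5,-1,6)
reduced (well bottom): (5,-1,6) with a≤c, −a<b≤a
well minimum = a = 5

5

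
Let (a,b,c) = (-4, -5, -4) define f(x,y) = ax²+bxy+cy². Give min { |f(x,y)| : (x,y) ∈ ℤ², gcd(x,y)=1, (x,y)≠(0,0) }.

translate: b→-3 (≡5 mod 8), so (4,5,4)→(4,-3,3)
flip: (4,-3,3)→(3,3,4)
reduced (well bottom): (3,3,4) with a≤c, −a<b≤a
well minimum |f| = |-3| = 3 (negative-definite)

3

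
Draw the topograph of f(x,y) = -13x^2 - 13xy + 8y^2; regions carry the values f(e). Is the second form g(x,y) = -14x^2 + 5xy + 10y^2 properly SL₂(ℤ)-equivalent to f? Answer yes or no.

D₁ = 585, D₂ = 585
river cycle of f (length 10): (8, 13, -13), (-13, 13, 8), (8, 19, -7), (-7, 23, 2), (2, 21, -18), (-18, 15, 5), (5, 15, -18), (-18, 21, 2), (2, 23, -7), (-7, 19, 8)
river cycle of g (length 12): (10, 15, -9), (-9, 21, 4), (4, 19, -14), (-14, 9, 9), (9, 9, -14), (-14, 19, 4), (4, 21, -9), (-9, 15, 10), (10, 5, -14), (-14, 23, 1), … (2 more)
cycles differ ⇒ inequivalent

no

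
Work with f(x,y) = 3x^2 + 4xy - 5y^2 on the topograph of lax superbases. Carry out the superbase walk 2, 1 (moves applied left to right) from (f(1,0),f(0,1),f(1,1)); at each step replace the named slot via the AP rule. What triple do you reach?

start (3,-5,2) = (f(1,0),f(0,1),f(1,1))
replace slot 2: 2·(3+2) − (-5) = 15 → (3,15,2)
replace slot 1: 2·(15+2) − 3 = 31 → (31,15,2)

31,15,2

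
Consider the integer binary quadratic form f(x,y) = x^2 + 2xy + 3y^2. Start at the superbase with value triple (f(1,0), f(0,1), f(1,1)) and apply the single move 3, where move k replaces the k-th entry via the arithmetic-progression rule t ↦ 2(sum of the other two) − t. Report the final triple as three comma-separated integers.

start (1,3,6) = (f(1,0),f(0,1),f(1,1))
replace slot 3: 2·(1+3) − 6 = 2 → (1,3,2)

1,3,2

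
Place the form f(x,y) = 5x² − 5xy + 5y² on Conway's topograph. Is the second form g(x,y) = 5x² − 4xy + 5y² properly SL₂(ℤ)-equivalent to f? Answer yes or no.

D₁ = -75, D₂ = -84
discriminants differ ⇒ not SL₂(ℤ)-equivalent

no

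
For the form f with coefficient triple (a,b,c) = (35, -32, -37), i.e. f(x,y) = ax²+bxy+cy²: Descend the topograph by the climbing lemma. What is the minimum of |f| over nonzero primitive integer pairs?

descent: ρ → (-37,32,35)  [lands on river]
river: ρ → (35,38,-34)
river: ρ → (-34,30,39)
river: ρ → (39,48,-25)
river: ρ → (-25,52,35)
river: ρ → (35,18,-42)
river: ρ → (-42,66,11)
river: ρ → (11,66,-42)
river: ρ → (-42,18,35)
river: ρ → (35,52,-25)
river: ρ → (-25,48,39)
river: ρ → (39,30,-34)
river: ρ → (-34,38,35)
river: ρ → (35,32,-37)
river: ρ → (-37,42,30)
river: ρ → (30,78,-1)
river: ρ → (-1,78,30)
river: ρ → (30,42,-37)
closes: descent 1, river 18
min |a| on river = 1

1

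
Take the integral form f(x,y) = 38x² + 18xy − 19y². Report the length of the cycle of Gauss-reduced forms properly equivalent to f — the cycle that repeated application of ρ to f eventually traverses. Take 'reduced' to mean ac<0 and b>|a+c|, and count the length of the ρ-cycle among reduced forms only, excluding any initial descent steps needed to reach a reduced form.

D = 3212, ⌊√D⌋ = 56
descent: ρ → (-19,20,37)  [lands on river]
river: ρ → (37,54,-2)
river: ρ → (-2,54,37)
river: ρ → (37,20,-19)
river: ρ → (-19,56,1)
river: ρ → (1,56,-19)
ρ-cycle length = 6 (tail of 1 descent step not counted)

6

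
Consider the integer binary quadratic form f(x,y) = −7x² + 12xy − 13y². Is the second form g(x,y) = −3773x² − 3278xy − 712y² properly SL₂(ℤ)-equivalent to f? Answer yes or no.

D₁ = -220, D₂ = -220
f is negative-definite; reduce −f:
−f: translate: b→2 (≡-12 mod 14), so (7,-12,13)→(7,2,8)
−f: reduced (well bottom): (7,2,8) with a≤c, −a<b≤a
flip sign back: reduced form of f is (-7,-2,-8)
g is negative-definite; reduce −g:
−g: flip: (3773,3278,712)→(712,-3278,3773)
−g: translate: b→-430 (≡-3278 mod 1424), so (712,-3278,3773)→(712,-430,65)
−g: flip: (712,-430,65)→(65,430,712)
−g: translate: b→40 (≡430 mod 130), so (65,430,712)→(65,40,7)
−g: flip: (65,40,7)→(7,-40,65)
−g: translate: b→2 (≡-40 mod 14), so (7,-40,65)→(7,2,8)
−g: reduced (well bottom): (7,2,8) with a≤c, −a<b≤a
flip sign back: reduced form of g is (-7,-2,-8)
reduced forms (-7, -2, -8) vs (-7, -2, -8) ⇒ equivalent

yes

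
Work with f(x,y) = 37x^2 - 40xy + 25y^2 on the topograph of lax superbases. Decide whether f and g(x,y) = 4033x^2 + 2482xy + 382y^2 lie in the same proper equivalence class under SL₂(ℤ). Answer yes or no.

D₁ = -2100, D₂ = -2100
f: translate: b→34 (≡-40 mod 74), so (37,-40,25)→(37,34,22)
f: flip: (37,34,22)→(22,-34,37)
f: translate: b→10 (≡-34 mod 44), so (22,-34,37)→(22,10,25)
f: reduced (well bottom): (22,10,25) with a≤c, −a<b≤a
g: flip: (4033,2482,382)→(382,-2482,4033)
g: translate: b→-190 (≡-2482 mod 764), so (382,-2482,4033)→(382,-190,25)
g: flip: (382,-190,25)→(25,190,382)
g: translate: b→-10 (≡190 mod 50), so (25,190,382)→(25,-10,22)
g: flip: (25,-10,22)→(22,10,25)
g: reduced (well bottom): (22,10,25) with a≤c, −a<b≤a
reduced forms (22, 10, 25) vs (22, 10, 25) ⇒ equivalent

yes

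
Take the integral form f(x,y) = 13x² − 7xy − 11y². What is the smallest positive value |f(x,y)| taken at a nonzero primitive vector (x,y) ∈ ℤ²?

descent: ρ → (-11,7,13)  [lands on river]
river: ρ → (13,19,-5)
river: ρ → (-5,21,9)
river: ρ → (9,15,-11)
closes: descent 1, river 4
min |a| on river = 5

5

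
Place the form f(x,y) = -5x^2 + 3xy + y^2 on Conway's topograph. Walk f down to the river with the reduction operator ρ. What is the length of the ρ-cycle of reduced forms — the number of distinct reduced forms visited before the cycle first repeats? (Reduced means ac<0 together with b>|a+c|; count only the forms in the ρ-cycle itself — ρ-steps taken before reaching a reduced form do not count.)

D = 29, ⌊√D⌋ = 5
descent: ρ → (1,5,-1)  [lands on river]
river: ρ → (-1,5,1)
ρ-cycle length = 2 (tail of 1 descent step not counted)

2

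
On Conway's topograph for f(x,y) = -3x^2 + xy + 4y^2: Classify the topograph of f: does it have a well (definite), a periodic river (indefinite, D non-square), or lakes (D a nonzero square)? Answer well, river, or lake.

D = b²−4ac = 1² − 4·(-3)·4 = 49
D = 7² is a perfect square ⇒ form factors over ℤ ⇒ lakes

lake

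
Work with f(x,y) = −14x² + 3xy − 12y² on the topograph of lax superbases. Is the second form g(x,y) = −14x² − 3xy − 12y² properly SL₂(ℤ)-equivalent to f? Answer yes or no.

D₁ = -663, D₂ = -663
f is negative-definite; reduce −f:
−f: flip: (14,-3,12)→(12,3,14)
−f: reduced (well bottom): (12,3,14) with a≤c, −a<b≤a
flip sign back: reduced form of f is (-12,-3,-14)
g is negative-definite; reduce −g:
−g: flip: (14,3,12)→(12,-3,14)
−g: reduced (well bottom): (12,-3,14) with a≤c, −a<b≤a
flip sign back: reduced form of g is (-12,3,-14)
reduced forms (-12, -3, -14) vs (-12, 3, -14) ⇒ inequivalent

no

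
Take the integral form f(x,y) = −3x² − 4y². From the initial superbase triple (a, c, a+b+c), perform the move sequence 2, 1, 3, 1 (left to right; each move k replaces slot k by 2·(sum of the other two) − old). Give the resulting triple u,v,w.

start (-3,-4,-7) = (f(1,0),f(0,1),f(1,1))
replace slot 2: 2·((-3)+(-7)) − (-4) = -16 → (-3,-16,-7)
replace slot 1: 2·((-16)+(-7)) − (-3) = -43 → (-43,-16,-7)
replace slot 3: 2·((-43)+(-16)) − (-7) = -111 → (-43,-16,-111)
replace slot 1: 2·((-16)+(-111)) − (-43) = -211 → (-211,-16,-111)

-211,-16,-111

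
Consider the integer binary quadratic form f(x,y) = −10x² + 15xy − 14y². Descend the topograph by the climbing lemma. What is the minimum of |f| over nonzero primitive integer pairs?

translate: b→5 (≡-15 mod 20), so (10,-15,14)→(10,5,9)
flip: (10,5,9)→(9,-5,10)
reduced (well bottom): (9,-5,10) with a≤c, −a<b≤a
well minimum |f| = |-9| = 9 (negative-definite)

9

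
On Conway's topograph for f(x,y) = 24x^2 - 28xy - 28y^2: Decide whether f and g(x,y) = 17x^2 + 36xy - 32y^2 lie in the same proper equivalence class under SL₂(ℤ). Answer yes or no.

D₁ = 3472, D₂ = 3472
river cycle of f (length 16): (-28, 28, 24), (24, 20, -32), (-32, 44, 12), (12, 52, -16), (-16, 44, 24), (24, 52, -8), (-8, 44, 48), (48, 52, -4), (-4, 52, 48), (48, 44, -8), … (6 more)
river cycle of g (length 16): (-32, 28, 21), (21, 56, -4), (-4, 56, 21), (21, 28, -32), (-32, 36, 17), (17, 32, -36), (-36, 40, 13), (13, 38, -39), (-39, 40, 12), (12, 56, -7), … (6 more)
cycles differ ⇒ inequivalent

no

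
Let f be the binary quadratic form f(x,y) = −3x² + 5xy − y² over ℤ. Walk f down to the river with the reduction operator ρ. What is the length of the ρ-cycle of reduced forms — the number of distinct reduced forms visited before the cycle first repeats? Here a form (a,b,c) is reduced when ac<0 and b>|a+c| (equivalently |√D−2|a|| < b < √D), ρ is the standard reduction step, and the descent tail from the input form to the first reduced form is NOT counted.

D = 13, ⌊√D⌋ = 3
descent: ρ → (-1,3,1)  [lands on river]
river: ρ → (1,3,-1)
ρ-cycle length = 2 (tail of 1 descent step not counted)

2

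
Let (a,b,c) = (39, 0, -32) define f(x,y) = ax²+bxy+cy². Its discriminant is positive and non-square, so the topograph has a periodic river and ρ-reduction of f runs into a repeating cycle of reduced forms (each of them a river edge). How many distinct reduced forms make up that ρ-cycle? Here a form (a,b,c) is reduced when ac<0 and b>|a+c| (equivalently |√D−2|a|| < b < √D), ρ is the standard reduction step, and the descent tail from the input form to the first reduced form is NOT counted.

D = 4992, ⌊√D⌋ = 70
descent: ρ → (-32,64,7)  [lands on river]
river: ρ → (7,62,-41)
river: ρ → (-41,20,28)
river: ρ → (28,36,-33)
river: ρ → (-33,30,31)
river: ρ → (31,32,-32)
river: ρ → (-32,32,31)
river: ρ → (31,30,-33)
river: ρ → (-33,36,28)
river: ρ → (28,20,-41)
river: ρ → (-41,62,7)
river: ρ → (7,64,-32)
ρ-cycle length = 12 (tail of 1 descent step not counted)

12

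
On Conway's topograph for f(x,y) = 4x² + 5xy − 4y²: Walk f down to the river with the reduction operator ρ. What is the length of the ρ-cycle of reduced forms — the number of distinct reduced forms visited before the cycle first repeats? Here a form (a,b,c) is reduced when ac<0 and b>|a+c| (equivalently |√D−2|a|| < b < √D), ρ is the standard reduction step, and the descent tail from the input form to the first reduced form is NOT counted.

D = 89, ⌊√D⌋ = 9
river: ρ → (-4,3,5)
river: ρ → (5,7,-2)
river: ρ → (-2,9,1)
river: ρ → (1,9,-2)
river: ρ → (-2,7,5)
river: ρ → (5,3,-4)
river: ρ → (-4,5,4)
river: ρ → (4,3,-5)
river: ρ → (-5,7,2)
river: ρ → (2,9,-1)
river: ρ → (-1,9,2)
river: ρ → (2,7,-5)
river: ρ → (-5,3,4)
river: ρ → (4,5,-4)
ρ-cycle length = 14 (tail of 0 descent steps not counted)

14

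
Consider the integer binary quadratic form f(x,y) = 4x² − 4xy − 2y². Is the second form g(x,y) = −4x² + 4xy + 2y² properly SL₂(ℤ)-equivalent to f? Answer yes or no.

D₁ = 48, D₂ = 48
river cycle of f (length 2): (-2, 4, 4), (4, 4, -2)
river cycle of g (length 2): (2, 4, -4), (-4, 4, 2)
cycles differ ⇒ inequivalent

no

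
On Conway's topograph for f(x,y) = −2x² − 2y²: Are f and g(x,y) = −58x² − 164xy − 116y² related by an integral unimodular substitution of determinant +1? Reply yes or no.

D₁ = -16, D₂ = -16
f is negative-definite; reduce −f:
−f: reduced (well bottom): (2,0,2) with a≤c, −a<b≤a
flip sign back: reduced form of f is (-2,0,-2)
g is negative-definite; reduce −g:
−g: translate: b→48 (≡164 mod 116), so (58,164,116)→(58,48,10)
−g: flip: (58,48,10)→(10,-48,58)
−g: translate: b→-8 (≡-48 mod 20), so (10,-48,58)→(10,-8,2)
−g: flip: (10,-8,2)→(2,8,10)
−g: translate: b→0 (≡8 mod 4), so (2,8,10)→(2,0,2)
−g: reduced (well bottom): (2,0,2) with a≤c, −a<b≤a
flip sign back: reduced form of g is (-2,0,-2)
reduced forms (-2, 0, -2) vs (-2, 0, -2) ⇒ equivalent

yes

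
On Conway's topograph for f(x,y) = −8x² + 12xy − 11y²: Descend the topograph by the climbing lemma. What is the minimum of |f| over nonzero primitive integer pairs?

translate: b→4 (≡-12 mod 16), so (8,-12,11)→(8,4,7)
flip: (8,4,7)→(7,-4,8)
reduced (well bottom): (7,-4,8) with a≤c, −a<b≤a
well minimum |f| = |-7| = 7 (negative-definite)

7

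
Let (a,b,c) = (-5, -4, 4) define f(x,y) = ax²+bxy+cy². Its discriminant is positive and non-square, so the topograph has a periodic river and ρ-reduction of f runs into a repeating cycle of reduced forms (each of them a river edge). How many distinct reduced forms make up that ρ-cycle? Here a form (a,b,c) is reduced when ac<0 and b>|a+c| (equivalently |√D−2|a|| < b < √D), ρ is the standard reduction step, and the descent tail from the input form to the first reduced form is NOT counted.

D = 96, ⌊√D⌋ = 9
descent: ρ → (4,4,-5)  [lands on river]
river: ρ → (-5,6,3)
river: ρ → (3,6,-5)
river: ρ → (-5,4,4)
ρ-cycle length = 4 (tail of 1 descent step not counted)

4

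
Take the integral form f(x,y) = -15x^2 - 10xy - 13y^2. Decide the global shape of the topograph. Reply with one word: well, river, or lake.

D = b²−4ac = (-10)² − 4·(-15)·(-13) = -680
D < 0 ⇒ definite ⇒ every region one sign ⇒ single well

well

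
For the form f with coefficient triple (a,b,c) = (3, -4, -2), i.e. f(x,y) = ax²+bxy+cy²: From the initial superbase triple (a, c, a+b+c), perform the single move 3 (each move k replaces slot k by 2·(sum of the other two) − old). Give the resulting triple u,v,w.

start (3,-2,-3) = (f(1,0),f(0,1),f(1,1))
replace slot 3: 2·(3+(-2)) − (-3) = 5 → (3,-2,5)

3,-2,5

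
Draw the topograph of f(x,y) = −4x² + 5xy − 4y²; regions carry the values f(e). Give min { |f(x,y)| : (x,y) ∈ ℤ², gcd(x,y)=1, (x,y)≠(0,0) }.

translate: b→3 (≡-5 mod 8), so (4,-5,4)→(4,3,3)
flip: (4,3,3)→(3,-3,4)
translate: b→3 (≡-3 mod 6), so (3,-3,4)→(3,3,4)
reduced (well bottom): (3,3,4) with a≤c, −a<b≤a
well minimum |f| = |-3| = 3 (negative-definite)

3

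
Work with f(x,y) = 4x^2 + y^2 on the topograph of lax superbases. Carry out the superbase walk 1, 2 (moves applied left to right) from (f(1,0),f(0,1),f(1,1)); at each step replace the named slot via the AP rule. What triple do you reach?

start (4,1,5) = (f(1,0),f(0,1),f(1,1))
replace slot 1: 2·(1+5) − 4 = 8 → (8,1,5)
replace slot 2: 2·(8+5) − 1 = 25 → (8,25,5)

8,25,5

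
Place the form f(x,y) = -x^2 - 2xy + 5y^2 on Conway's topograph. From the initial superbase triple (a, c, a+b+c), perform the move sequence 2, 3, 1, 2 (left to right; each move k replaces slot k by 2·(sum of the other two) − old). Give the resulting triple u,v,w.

start (-1,5,2) = (f(1,0),f(0,1),f(1,1))
replace slot 2: 2·((-1)+2) − 5 = -3 → (-1,-3,2)
replace slot 3: 2·((-1)+(-3)) − 2 = -10 → (-1,-3,-10)
replace slot 1: 2·((-3)+(-10)) − (-1) = -25 → (-25,-3,-10)
replace slot 2: 2·((-25)+(-10)) − (-3) = -67 → (-25,-67,-10)

-25,-67,-10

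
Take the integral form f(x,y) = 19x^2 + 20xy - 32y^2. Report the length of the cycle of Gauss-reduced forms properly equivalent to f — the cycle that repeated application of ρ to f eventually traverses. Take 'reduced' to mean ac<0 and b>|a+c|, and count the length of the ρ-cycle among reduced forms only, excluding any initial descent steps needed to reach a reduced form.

D = 2832, ⌊√D⌋ = 53
river: ρ → (-32,44,7)
river: ρ → (7,40,-44)
river: ρ → (-44,48,3)
river: ρ → (3,48,-44)
river: ρ → (-44,40,7)
river: ρ → (7,44,-32)
river: ρ → (-32,20,19)
river: ρ → (19,18,-33)
river: ρ → (-33,48,4)
river: ρ → (4,48,-33)
river: ρ → (-33,18,19)
river: ρ → (19,20,-32)
ρ-cycle length = 12 (tail of 0 descent steps not counted)

12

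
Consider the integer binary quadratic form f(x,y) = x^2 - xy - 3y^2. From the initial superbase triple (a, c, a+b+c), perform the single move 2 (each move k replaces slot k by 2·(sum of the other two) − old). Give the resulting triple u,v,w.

start (1,-3,-3) = (f(1,0),f(0,1),f(1,1))
replace slot 2: 2·(1+(-3)) − (-3) = -1 → (1,-1,-3)

1,-1,-3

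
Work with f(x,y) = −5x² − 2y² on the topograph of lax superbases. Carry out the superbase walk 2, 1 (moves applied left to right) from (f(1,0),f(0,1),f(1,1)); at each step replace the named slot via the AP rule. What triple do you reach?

start (-5,-2,-7) = (f(1,0),f(0,1),f(1,1))
replace slot 2: 2·((-5)+(-7)) − (-2) = -22 → (-5,-22,-7)
replace slot 1: 2·((-22)+(-7)) − (-5) = -53 → (-53,-22,-7)

-53,-22,-7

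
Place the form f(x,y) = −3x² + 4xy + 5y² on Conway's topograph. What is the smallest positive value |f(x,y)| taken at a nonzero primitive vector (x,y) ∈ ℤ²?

river: ρ → (5,6,-2)
river: ρ → (-2,6,5)
river: ρ → (5,4,-3)
river: ρ → (-3,8,1)
river: ρ → (1,8,-3)
river: ρ → (-3,4,5)
closes: descent 0, river 6
min |a| on river = 1

1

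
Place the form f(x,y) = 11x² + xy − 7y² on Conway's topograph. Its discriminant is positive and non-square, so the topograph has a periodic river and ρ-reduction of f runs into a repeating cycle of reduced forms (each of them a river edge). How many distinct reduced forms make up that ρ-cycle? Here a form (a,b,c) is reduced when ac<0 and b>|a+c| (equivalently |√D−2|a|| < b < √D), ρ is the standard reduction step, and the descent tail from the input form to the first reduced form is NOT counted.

D = 309, ⌊√D⌋ = 17
descent: ρ → (-7,13,5)  [lands on river]
river: ρ → (5,17,-1)
river: ρ → (-1,17,5)
river: ρ → (5,13,-7)
river: ρ → (-7,15,3)
river: ρ → (3,15,-7)
ρ-cycle length = 6 (tail of 1 descent step not counted)

6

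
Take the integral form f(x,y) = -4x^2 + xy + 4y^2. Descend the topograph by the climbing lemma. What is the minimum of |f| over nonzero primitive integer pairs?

river: ρ → (4,7,-1)
river: ρ → (-1,7,4)
river: ρ → (4,1,-4)
river: ρ → (-4,7,1)
river: ρ → (1,7,-4)
river: ρ → (-4,1,4)
closes: descent 0, river 6
min |a| on river = 1

1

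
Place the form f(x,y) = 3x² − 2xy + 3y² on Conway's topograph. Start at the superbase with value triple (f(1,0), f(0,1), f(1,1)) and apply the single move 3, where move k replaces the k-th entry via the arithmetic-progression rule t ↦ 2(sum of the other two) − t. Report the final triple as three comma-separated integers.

start (3,3,4) = (f(1,0),f(0,1),f(1,1))
replace slot 3: 2·(3+3) − 4 = 8 → (3,3,8)

3,3,8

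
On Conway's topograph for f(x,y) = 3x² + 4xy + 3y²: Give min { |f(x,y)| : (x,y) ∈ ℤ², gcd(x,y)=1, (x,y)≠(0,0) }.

translate: b→-2 (≡4 mod 6), so (3,4,3)→(3,-2,2)
flip: (3,-2,2)→(2,2,3)
reduced (well bottom): (2,2,3) with a≤c, −a<b≤a
well minimum = a = 2

2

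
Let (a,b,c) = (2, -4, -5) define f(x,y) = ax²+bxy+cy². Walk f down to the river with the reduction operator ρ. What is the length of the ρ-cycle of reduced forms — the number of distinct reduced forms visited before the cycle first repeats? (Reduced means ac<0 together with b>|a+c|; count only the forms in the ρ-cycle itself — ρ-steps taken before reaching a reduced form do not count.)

D = 56, ⌊√D⌋ = 7
descent: ρ → (-5,4,2)  [lands on river]
river: ρ → (2,4,-5)
river: ρ → (-5,6,1)
river: ρ → (1,6,-5)
ρ-cycle length = 4 (tail of 1 descent step not counted)

4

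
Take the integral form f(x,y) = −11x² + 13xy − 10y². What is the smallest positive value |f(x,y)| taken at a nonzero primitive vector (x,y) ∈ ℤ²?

translate: b→9 (≡-13 mod 22), so (11,-13,10)→(11,9,8)
flip: (11,9,8)→(8,-9,11)
translate: b→7 (≡-9 mod 16), so (8,-9,11)→(8,7,10)
reduced (well bottom): (8,7,10) with a≤c, −a<b≤a
well minimum |f| = |-8| = 8 (negative-definite)

8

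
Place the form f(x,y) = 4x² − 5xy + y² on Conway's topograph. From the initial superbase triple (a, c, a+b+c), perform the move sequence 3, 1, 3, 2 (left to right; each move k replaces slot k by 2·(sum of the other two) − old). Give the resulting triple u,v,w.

start (4,1,0) = (f(1,0),f(0,1),f(1,1))
replace slot 3: 2·(4+1) − 0 = 10 → (4,1,10)
replace slot 1: 2·(1+10) − 4 = 18 → (18,1,10)
replace slot 3: 2·(18+1) − 10 = 28 → (18,1,28)
replace slot 2: 2·(18+28) − 1 = 91 → (18,91,28)

18,91,28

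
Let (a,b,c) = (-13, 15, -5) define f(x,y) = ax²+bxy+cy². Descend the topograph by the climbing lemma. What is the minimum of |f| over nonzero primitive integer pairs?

translate: b→11 (≡-15 mod 26), so (13,-15,5)→(13,11,3)
flip: (13,11,3)→(3,-11,13)
translate: b→1 (≡-11 mod 6), so (3,-11,13)→(3,1,3)
reduced (well bottom): (3,1,3) with a≤c, −a<b≤a
well minimum |f| = |-3| = 3 (negative-definite)

3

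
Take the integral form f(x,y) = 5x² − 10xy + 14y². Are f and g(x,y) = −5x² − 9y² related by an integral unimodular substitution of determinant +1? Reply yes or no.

D₁ = -180, D₂ = -180
f: translate: b→0 (≡-10 mod 10), so (5,-10,14)→(5,0,9)
f: reduced (well bottom): (5,0,9) with a≤c, −a<b≤a
g is negative-definite; reduce −g:
−g: reduced (well bottom): (5,0,9) with a≤c, −a<b≤a
flip sign back: reduced form of g is (-5,0,-9)
reduced forms (5, 0, 9) vs (-5, 0, -9) ⇒ inequivalent

no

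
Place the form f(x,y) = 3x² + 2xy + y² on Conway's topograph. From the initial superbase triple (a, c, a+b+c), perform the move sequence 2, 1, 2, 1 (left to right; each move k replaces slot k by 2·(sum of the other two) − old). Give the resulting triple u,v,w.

start (3,1,6) = (f(1,0),f(0,1),f(1,1))
replace slot 2: 2·(3+6) − 1 = 17 → (3,17,6)
replace slot 1: 2·(17+6) − 3 = 43 → (43,17,6)
replace slot 2: 2·(43+6) − 17 = 81 → (43,81,6)
replace slot 1: 2·(81+6) − 43 = 131 → (131,81,6)

131,81,6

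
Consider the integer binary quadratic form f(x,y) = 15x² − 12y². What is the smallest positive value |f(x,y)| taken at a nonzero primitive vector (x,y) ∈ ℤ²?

descent: ρ → (-12,24,3)  [lands on river]
river: ρ → (3,24,-12)
closes: descent 1, river 2
min |a| on river = 3

3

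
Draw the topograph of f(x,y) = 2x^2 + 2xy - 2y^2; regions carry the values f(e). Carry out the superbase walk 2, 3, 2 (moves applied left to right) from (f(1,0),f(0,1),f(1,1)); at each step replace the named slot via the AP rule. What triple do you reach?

start (2,-2,2) = (f(1,0),f(0,1),f(1,1))
replace slot 2: 2·(2+2) − (-2) = 10 → (2,10,2)
replace slot 3: 2·(2+10) − 2 = 22 → (2,10,22)
replace slot 2: 2·(2+22) − 10 = 38 → (2,38,22)

2,38,22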